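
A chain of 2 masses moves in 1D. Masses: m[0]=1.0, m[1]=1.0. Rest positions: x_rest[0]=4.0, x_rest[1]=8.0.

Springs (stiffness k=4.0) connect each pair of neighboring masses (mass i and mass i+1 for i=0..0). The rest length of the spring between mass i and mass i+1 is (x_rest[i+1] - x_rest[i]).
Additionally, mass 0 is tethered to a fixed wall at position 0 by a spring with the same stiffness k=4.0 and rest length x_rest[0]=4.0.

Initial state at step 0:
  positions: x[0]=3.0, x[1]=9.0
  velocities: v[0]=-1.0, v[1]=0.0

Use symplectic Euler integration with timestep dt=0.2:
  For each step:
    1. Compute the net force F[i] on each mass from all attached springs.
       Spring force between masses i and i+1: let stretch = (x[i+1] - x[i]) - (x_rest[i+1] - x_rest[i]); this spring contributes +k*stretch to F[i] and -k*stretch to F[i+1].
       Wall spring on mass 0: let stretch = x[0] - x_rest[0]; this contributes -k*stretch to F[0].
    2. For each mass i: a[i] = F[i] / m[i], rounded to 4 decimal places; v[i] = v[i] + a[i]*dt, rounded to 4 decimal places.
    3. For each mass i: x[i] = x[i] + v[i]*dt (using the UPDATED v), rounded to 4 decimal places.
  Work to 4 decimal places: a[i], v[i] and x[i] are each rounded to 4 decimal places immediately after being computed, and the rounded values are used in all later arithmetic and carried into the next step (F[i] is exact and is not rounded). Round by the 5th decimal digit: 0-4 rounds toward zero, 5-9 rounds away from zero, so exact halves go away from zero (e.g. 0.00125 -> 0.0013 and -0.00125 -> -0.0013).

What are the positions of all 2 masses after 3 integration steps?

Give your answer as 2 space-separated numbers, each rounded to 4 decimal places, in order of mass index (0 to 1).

Step 0: x=[3.0000 9.0000] v=[-1.0000 0.0000]
Step 1: x=[3.2800 8.6800] v=[1.4000 -1.6000]
Step 2: x=[3.8992 8.1360] v=[3.0960 -2.7200]
Step 3: x=[4.5724 7.5541] v=[3.3661 -2.9094]

Answer: 4.5724 7.5541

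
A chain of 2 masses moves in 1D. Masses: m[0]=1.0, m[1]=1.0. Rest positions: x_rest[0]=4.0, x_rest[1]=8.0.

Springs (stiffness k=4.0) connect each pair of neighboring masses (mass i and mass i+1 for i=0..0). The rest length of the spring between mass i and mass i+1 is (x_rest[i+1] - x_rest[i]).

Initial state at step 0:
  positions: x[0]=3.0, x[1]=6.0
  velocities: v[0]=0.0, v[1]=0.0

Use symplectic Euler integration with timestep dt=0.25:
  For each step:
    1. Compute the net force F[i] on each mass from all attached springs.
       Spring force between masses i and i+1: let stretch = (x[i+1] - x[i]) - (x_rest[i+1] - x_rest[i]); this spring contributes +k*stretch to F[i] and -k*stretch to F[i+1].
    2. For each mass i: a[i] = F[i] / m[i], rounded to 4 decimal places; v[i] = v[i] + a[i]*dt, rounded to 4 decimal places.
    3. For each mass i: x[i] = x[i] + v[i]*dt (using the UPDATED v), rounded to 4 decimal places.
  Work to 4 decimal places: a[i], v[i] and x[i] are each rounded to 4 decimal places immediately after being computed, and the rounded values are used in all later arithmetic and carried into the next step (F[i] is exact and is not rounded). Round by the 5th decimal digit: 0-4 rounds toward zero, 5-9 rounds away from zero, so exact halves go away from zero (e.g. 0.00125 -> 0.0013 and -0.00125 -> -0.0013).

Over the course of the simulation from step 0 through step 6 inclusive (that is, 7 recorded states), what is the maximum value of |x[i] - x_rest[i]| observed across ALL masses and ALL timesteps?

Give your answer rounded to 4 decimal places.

Answer: 2.0312

Derivation:
Step 0: x=[3.0000 6.0000] v=[0.0000 0.0000]
Step 1: x=[2.7500 6.2500] v=[-1.0000 1.0000]
Step 2: x=[2.3750 6.6250] v=[-1.5000 1.5000]
Step 3: x=[2.0625 6.9375] v=[-1.2500 1.2500]
Step 4: x=[1.9688 7.0313] v=[-0.3750 0.3750]
Step 5: x=[2.1407 6.8594] v=[0.6875 -0.6875]
Step 6: x=[2.4923 6.5079] v=[1.4062 -1.4062]
Max displacement = 2.0312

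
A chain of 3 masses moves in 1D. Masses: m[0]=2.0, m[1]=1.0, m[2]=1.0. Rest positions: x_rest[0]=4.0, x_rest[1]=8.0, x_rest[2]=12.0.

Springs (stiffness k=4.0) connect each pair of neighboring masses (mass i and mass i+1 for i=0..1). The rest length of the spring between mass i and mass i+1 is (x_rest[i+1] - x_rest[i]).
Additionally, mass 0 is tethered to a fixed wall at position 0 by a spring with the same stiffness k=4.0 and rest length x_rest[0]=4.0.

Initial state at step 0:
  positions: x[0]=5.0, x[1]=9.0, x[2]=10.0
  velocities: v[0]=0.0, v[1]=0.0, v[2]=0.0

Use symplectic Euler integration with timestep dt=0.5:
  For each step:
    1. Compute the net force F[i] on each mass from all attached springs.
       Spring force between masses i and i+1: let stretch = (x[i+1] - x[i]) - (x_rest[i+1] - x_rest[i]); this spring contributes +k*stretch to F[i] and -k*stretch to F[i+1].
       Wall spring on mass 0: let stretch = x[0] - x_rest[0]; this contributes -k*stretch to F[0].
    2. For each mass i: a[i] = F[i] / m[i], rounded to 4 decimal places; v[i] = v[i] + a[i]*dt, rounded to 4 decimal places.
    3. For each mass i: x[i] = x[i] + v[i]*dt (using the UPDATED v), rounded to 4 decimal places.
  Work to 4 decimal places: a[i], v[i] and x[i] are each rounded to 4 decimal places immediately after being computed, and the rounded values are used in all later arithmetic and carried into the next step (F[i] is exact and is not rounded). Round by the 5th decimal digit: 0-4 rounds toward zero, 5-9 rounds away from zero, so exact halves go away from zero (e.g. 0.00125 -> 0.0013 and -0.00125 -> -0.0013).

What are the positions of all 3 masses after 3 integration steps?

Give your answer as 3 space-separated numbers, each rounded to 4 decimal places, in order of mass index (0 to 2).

Step 0: x=[5.0000 9.0000 10.0000] v=[0.0000 0.0000 0.0000]
Step 1: x=[4.5000 6.0000 13.0000] v=[-1.0000 -6.0000 6.0000]
Step 2: x=[2.5000 8.5000 13.0000] v=[-4.0000 5.0000 0.0000]
Step 3: x=[2.2500 9.5000 12.5000] v=[-0.5000 2.0000 -1.0000]

Answer: 2.2500 9.5000 12.5000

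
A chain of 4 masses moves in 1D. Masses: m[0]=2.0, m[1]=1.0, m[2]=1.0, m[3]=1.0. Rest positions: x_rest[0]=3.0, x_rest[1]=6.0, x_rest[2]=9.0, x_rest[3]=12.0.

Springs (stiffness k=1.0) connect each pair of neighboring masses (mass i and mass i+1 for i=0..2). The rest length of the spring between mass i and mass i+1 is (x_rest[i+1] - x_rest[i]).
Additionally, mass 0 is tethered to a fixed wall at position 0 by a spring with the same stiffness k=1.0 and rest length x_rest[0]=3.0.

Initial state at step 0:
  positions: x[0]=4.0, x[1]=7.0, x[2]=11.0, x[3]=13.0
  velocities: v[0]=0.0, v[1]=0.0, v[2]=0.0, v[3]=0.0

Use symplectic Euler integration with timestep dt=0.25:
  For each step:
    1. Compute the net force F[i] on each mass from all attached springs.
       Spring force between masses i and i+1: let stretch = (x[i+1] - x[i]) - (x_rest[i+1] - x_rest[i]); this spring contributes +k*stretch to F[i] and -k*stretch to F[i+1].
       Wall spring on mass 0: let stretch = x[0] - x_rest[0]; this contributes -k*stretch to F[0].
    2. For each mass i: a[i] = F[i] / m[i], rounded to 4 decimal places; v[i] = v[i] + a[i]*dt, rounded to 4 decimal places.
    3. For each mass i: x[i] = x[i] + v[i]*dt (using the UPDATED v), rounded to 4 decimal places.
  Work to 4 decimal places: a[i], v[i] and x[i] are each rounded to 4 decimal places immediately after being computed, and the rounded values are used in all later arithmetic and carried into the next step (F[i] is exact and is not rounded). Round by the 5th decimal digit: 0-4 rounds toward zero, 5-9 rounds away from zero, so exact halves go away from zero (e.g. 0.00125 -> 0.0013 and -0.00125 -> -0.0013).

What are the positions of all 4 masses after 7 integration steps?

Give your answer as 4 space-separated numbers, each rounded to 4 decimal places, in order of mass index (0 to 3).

Step 0: x=[4.0000 7.0000 11.0000 13.0000] v=[0.0000 0.0000 0.0000 0.0000]
Step 1: x=[3.9688 7.0625 10.8750 13.0625] v=[-0.1250 0.2500 -0.5000 0.2500]
Step 2: x=[3.9102 7.1699 10.6484 13.1758] v=[-0.2344 0.4297 -0.9063 0.4531]
Step 3: x=[3.8313 7.2910 10.3624 13.3186] v=[-0.3157 0.4844 -1.1441 0.5713]
Step 4: x=[3.7408 7.3878 10.0692 13.4642] v=[-0.3622 0.3873 -1.1729 0.5823]
Step 5: x=[3.6473 7.4243 9.8206 13.5851] v=[-0.3739 0.1459 -0.9945 0.4836]
Step 6: x=[3.5579 7.3745 9.6575 13.6582] v=[-0.3577 -0.1993 -0.6525 0.2925]
Step 7: x=[3.4766 7.2288 9.6017 13.6688] v=[-0.3254 -0.5827 -0.2231 0.0423]

Answer: 3.4766 7.2288 9.6017 13.6688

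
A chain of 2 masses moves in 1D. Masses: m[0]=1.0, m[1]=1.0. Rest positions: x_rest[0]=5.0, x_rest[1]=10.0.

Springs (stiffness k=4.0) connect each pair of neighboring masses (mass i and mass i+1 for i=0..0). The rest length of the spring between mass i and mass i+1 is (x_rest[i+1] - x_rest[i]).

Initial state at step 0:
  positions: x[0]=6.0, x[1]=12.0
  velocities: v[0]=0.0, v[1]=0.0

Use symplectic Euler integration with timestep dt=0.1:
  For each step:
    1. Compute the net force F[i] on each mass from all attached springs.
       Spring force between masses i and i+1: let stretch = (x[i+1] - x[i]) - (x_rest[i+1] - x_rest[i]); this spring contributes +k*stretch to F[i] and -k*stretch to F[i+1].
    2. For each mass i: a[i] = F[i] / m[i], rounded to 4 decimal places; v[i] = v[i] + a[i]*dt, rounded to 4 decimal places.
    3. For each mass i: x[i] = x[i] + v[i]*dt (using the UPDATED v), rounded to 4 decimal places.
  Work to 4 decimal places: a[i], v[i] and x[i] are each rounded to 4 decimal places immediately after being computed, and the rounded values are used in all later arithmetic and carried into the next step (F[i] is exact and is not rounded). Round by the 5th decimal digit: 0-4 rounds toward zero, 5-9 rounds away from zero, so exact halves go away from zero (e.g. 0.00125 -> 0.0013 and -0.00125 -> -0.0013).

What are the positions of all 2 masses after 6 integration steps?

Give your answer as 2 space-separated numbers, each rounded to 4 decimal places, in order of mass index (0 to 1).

Step 0: x=[6.0000 12.0000] v=[0.0000 0.0000]
Step 1: x=[6.0400 11.9600] v=[0.4000 -0.4000]
Step 2: x=[6.1168 11.8832] v=[0.7680 -0.7680]
Step 3: x=[6.2243 11.7757] v=[1.0746 -1.0746]
Step 4: x=[6.3538 11.6462] v=[1.2952 -1.2952]
Step 5: x=[6.4950 11.5050] v=[1.4122 -1.4122]
Step 6: x=[6.6366 11.3634] v=[1.4162 -1.4162]

Answer: 6.6366 11.3634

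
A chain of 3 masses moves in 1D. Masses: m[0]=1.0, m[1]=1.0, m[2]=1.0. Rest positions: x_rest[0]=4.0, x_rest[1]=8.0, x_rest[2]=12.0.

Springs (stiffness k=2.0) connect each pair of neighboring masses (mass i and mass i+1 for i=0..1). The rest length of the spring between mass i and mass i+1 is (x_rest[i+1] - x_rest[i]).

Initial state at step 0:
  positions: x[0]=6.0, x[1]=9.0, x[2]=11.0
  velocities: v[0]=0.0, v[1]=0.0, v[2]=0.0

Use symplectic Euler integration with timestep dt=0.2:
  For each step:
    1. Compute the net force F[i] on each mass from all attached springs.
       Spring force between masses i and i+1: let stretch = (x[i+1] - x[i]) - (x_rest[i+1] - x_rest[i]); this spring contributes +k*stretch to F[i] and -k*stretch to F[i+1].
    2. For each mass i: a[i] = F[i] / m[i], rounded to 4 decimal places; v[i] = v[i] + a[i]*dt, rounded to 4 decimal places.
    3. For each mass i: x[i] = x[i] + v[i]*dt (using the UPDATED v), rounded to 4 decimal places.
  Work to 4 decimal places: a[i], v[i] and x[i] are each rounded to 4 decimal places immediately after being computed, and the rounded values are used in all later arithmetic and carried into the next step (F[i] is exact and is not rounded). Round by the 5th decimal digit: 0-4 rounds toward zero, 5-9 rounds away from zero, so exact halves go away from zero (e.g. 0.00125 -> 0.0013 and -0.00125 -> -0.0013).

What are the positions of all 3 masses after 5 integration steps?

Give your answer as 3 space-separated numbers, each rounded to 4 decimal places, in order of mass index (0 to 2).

Step 0: x=[6.0000 9.0000 11.0000] v=[0.0000 0.0000 0.0000]
Step 1: x=[5.9200 8.9200 11.1600] v=[-0.4000 -0.4000 0.8000]
Step 2: x=[5.7600 8.7792 11.4608] v=[-0.8000 -0.7040 1.5040]
Step 3: x=[5.5215 8.6114 11.8671] v=[-1.1923 -0.8390 2.0314]
Step 4: x=[5.2102 8.4569 12.3329] v=[-1.5563 -0.7727 2.3291]
Step 5: x=[4.8387 8.3527 12.8086] v=[-1.8576 -0.5210 2.3787]

Answer: 4.8387 8.3527 12.8086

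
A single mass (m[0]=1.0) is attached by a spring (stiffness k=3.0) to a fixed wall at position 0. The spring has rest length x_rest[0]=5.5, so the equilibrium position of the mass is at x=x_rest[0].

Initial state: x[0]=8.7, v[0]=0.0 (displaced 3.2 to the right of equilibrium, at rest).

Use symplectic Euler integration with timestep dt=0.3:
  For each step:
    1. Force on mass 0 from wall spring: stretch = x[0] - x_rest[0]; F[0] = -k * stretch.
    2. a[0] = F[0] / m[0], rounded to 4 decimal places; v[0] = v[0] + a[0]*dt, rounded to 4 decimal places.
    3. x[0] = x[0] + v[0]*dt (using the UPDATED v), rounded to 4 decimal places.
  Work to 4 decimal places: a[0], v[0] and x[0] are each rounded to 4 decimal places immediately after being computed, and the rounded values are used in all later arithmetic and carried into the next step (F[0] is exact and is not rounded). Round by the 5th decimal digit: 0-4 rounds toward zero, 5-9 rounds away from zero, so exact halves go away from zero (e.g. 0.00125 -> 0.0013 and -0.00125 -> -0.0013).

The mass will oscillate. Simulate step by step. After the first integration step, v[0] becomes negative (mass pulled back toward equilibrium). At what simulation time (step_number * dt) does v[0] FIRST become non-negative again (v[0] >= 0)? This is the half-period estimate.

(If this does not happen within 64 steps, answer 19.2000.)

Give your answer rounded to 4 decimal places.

Step 0: x=[8.7000] v=[0.0000]
Step 1: x=[7.8360] v=[-2.8800]
Step 2: x=[6.3413] v=[-4.9824]
Step 3: x=[4.6194] v=[-5.7396]
Step 4: x=[3.1353] v=[-4.9471]
Step 5: x=[2.2896] v=[-2.8189]
Step 6: x=[2.3108] v=[0.0705]
First v>=0 after going negative at step 6, time=1.8000

Answer: 1.8000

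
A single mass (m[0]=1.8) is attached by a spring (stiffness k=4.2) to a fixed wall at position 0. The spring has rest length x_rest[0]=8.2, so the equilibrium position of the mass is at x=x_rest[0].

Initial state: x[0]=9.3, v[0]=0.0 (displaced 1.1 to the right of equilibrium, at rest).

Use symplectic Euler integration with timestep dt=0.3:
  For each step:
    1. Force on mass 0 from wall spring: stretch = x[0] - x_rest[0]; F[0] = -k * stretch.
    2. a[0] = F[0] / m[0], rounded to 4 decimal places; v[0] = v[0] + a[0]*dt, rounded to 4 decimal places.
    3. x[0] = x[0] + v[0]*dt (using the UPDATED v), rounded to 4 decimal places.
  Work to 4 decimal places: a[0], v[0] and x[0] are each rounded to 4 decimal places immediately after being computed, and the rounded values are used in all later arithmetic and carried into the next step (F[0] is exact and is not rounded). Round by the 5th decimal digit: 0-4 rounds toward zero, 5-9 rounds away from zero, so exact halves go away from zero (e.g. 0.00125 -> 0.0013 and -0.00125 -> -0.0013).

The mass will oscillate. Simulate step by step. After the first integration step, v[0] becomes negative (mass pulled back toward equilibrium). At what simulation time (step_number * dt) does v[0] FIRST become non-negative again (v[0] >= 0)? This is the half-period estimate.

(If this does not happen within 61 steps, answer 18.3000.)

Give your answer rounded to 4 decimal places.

Step 0: x=[9.3000] v=[0.0000]
Step 1: x=[9.0690] v=[-0.7700]
Step 2: x=[8.6555] v=[-1.3783]
Step 3: x=[8.1464] v=[-1.6971]
Step 4: x=[7.6485] v=[-1.6596]
Step 5: x=[7.2664] v=[-1.2736]
Step 6: x=[7.0804] v=[-0.6201]
Step 7: x=[7.1295] v=[0.1636]
First v>=0 after going negative at step 7, time=2.1000

Answer: 2.1000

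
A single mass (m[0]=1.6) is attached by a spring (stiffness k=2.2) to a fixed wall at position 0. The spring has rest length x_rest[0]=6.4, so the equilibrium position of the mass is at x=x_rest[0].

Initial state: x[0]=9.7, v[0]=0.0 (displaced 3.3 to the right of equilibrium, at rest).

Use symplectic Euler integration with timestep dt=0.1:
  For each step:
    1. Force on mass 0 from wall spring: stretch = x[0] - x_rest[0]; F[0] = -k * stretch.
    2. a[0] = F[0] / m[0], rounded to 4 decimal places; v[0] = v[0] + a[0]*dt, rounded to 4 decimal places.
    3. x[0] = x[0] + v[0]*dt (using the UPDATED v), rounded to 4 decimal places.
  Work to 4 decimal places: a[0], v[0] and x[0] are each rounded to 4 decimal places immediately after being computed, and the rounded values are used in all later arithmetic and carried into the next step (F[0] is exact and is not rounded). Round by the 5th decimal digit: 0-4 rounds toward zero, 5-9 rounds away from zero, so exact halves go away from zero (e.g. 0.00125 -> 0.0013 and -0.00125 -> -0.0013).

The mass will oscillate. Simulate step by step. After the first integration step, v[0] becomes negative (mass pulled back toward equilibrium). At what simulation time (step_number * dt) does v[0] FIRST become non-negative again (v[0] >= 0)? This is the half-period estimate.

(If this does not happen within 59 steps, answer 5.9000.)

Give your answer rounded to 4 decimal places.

Answer: 2.7000

Derivation:
Step 0: x=[9.7000] v=[0.0000]
Step 1: x=[9.6546] v=[-0.4538]
Step 2: x=[9.5645] v=[-0.9013]
Step 3: x=[9.4309] v=[-1.3364]
Step 4: x=[9.2556] v=[-1.7532]
Step 5: x=[9.0410] v=[-2.1459]
Step 6: x=[8.7901] v=[-2.5090]
Step 7: x=[8.5063] v=[-2.8376]
Step 8: x=[8.1936] v=[-3.1272]
Step 9: x=[7.8562] v=[-3.3738]
Step 10: x=[7.4988] v=[-3.5740]
Step 11: x=[7.1263] v=[-3.7251]
Step 12: x=[6.7438] v=[-3.8250]
Step 13: x=[6.3566] v=[-3.8723]
Step 14: x=[5.9700] v=[-3.8663]
Step 15: x=[5.5893] v=[-3.8072]
Step 16: x=[5.2197] v=[-3.6957]
Step 17: x=[4.8664] v=[-3.5334]
Step 18: x=[4.5342] v=[-3.3225]
Step 19: x=[4.2276] v=[-3.0660]
Step 20: x=[3.9509] v=[-2.7673]
Step 21: x=[3.7078] v=[-2.4306]
Step 22: x=[3.5018] v=[-2.0604]
Step 23: x=[3.3356] v=[-1.6619]
Step 24: x=[3.2116] v=[-1.2405]
Step 25: x=[3.1314] v=[-0.8021]
Step 26: x=[3.0961] v=[-0.3527]
Step 27: x=[3.1063] v=[0.1016]
First v>=0 after going negative at step 27, time=2.7000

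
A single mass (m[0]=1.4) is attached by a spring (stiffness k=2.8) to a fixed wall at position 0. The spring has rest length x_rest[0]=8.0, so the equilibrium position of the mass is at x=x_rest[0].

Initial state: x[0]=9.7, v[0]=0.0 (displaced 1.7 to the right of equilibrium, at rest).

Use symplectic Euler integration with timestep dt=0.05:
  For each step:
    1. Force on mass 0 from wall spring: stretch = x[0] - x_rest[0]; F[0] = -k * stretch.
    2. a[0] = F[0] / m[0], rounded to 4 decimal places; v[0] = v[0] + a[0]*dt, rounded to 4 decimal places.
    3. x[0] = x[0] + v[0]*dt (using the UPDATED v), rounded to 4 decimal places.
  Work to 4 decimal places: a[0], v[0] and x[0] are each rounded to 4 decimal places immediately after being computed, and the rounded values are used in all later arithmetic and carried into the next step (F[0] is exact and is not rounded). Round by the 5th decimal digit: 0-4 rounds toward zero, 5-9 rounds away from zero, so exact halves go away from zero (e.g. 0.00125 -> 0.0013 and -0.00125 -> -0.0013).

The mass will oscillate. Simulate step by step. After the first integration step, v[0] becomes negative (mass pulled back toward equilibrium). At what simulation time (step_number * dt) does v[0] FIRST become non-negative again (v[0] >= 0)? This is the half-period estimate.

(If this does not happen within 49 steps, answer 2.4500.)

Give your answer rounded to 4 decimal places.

Answer: 2.2500

Derivation:
Step 0: x=[9.7000] v=[0.0000]
Step 1: x=[9.6915] v=[-0.1700]
Step 2: x=[9.6745] v=[-0.3392]
Step 3: x=[9.6492] v=[-0.5067]
Step 4: x=[9.6156] v=[-0.6716]
Step 5: x=[9.5739] v=[-0.8332]
Step 6: x=[9.5244] v=[-0.9906]
Step 7: x=[9.4673] v=[-1.1430]
Step 8: x=[9.4028] v=[-1.2897]
Step 9: x=[9.3313] v=[-1.4300]
Step 10: x=[9.2531] v=[-1.5631]
Step 11: x=[9.1687] v=[-1.6884]
Step 12: x=[9.0784] v=[-1.8053]
Step 13: x=[8.9827] v=[-1.9131]
Step 14: x=[8.8821] v=[-2.0114]
Step 15: x=[8.7771] v=[-2.0996]
Step 16: x=[8.6682] v=[-2.1773]
Step 17: x=[8.5560] v=[-2.2441]
Step 18: x=[8.4410] v=[-2.2997]
Step 19: x=[8.3238] v=[-2.3438]
Step 20: x=[8.2050] v=[-2.3762]
Step 21: x=[8.0852] v=[-2.3967]
Step 22: x=[7.9649] v=[-2.4052]
Step 23: x=[7.8448] v=[-2.4017]
Step 24: x=[7.7255] v=[-2.3862]
Step 25: x=[7.6076] v=[-2.3588]
Step 26: x=[7.4916] v=[-2.3196]
Step 27: x=[7.3782] v=[-2.2688]
Step 28: x=[7.2679] v=[-2.2066]
Step 29: x=[7.1612] v=[-2.1334]
Step 30: x=[7.0587] v=[-2.0495]
Step 31: x=[6.9609] v=[-1.9554]
Step 32: x=[6.8683] v=[-1.8515]
Step 33: x=[6.7814] v=[-1.7383]
Step 34: x=[6.7006] v=[-1.6164]
Step 35: x=[6.6263] v=[-1.4865]
Step 36: x=[6.5588] v=[-1.3491]
Step 37: x=[6.4986] v=[-1.2050]
Step 38: x=[6.4459] v=[-1.0549]
Step 39: x=[6.4009] v=[-0.8995]
Step 40: x=[6.3639] v=[-0.7396]
Step 41: x=[6.3351] v=[-0.5760]
Step 42: x=[6.3146] v=[-0.4095]
Step 43: x=[6.3026] v=[-0.2410]
Step 44: x=[6.2990] v=[-0.0713]
Step 45: x=[6.3039] v=[0.0988]
First v>=0 after going negative at step 45, time=2.2500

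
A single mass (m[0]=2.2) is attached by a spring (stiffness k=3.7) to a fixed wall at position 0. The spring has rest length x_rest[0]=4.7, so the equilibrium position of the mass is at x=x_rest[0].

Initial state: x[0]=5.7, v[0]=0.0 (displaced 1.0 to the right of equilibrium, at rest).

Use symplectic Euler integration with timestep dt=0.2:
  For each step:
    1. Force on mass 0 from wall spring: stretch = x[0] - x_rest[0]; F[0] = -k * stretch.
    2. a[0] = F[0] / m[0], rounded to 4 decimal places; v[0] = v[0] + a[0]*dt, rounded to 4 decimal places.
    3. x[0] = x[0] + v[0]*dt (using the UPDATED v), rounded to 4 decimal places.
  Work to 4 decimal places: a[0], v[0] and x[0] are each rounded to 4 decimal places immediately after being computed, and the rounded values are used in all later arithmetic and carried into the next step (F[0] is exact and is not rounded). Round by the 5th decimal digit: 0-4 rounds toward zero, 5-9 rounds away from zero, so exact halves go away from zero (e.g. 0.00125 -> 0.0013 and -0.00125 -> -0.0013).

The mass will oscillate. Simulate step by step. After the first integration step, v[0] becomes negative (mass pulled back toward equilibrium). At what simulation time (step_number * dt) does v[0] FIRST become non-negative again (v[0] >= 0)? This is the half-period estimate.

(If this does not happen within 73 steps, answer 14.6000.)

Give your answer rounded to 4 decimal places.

Step 0: x=[5.7000] v=[0.0000]
Step 1: x=[5.6327] v=[-0.3364]
Step 2: x=[5.5027] v=[-0.6501]
Step 3: x=[5.3187] v=[-0.9201]
Step 4: x=[5.0931] v=[-1.1282]
Step 5: x=[4.8410] v=[-1.2604]
Step 6: x=[4.5794] v=[-1.3078]
Step 7: x=[4.3260] v=[-1.2672]
Step 8: x=[4.0977] v=[-1.1414]
Step 9: x=[3.9099] v=[-0.9388]
Step 10: x=[3.7753] v=[-0.6730]
Step 11: x=[3.7029] v=[-0.3620]
Step 12: x=[3.6976] v=[-0.0266]
Step 13: x=[3.7597] v=[0.3106]
First v>=0 after going negative at step 13, time=2.6000

Answer: 2.6000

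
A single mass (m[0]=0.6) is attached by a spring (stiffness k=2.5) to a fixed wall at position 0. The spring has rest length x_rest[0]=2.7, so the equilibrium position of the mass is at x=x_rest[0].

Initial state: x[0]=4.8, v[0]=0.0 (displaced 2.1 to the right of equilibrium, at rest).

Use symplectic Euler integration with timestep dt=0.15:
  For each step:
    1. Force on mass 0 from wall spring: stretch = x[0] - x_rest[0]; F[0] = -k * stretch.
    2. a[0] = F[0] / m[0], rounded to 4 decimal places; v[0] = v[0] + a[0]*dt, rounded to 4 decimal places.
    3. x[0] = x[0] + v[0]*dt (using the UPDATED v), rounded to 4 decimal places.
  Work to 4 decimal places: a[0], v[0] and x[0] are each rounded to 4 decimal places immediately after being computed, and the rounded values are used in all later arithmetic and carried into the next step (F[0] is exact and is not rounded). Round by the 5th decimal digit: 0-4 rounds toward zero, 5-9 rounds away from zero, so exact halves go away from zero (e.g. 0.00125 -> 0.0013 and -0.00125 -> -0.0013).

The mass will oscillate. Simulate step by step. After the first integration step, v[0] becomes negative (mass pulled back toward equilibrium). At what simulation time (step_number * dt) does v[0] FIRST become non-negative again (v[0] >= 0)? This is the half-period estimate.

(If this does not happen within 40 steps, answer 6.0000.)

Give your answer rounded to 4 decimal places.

Answer: 1.6500

Derivation:
Step 0: x=[4.8000] v=[0.0000]
Step 1: x=[4.6031] v=[-1.3125]
Step 2: x=[4.2278] v=[-2.5019]
Step 3: x=[3.7093] v=[-3.4568]
Step 4: x=[3.0962] v=[-4.0876]
Step 5: x=[2.4459] v=[-4.3352]
Step 6: x=[1.8194] v=[-4.1764]
Step 7: x=[1.2755] v=[-3.6260]
Step 8: x=[0.8651] v=[-2.7357]
Step 9: x=[0.6268] v=[-1.5889]
Step 10: x=[0.5828] v=[-0.2932]
Step 11: x=[0.7373] v=[1.0301]
First v>=0 after going negative at step 11, time=1.6500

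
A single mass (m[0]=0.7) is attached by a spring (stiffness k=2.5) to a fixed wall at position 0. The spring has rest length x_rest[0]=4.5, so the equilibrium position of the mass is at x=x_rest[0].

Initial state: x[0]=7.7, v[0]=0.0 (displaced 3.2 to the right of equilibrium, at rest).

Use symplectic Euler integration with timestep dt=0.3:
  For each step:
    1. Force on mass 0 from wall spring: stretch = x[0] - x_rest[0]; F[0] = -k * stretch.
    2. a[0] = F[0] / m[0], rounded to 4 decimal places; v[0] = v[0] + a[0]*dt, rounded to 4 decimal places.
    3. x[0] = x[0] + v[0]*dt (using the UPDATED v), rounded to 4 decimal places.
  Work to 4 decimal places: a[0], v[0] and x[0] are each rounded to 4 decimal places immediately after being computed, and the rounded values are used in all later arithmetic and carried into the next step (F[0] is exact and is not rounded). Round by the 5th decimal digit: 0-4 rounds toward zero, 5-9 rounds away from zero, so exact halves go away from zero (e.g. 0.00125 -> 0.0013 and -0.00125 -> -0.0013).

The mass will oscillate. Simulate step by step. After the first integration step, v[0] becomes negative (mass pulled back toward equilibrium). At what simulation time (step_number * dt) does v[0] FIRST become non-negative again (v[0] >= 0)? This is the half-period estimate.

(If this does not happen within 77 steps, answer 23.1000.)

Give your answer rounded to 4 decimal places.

Answer: 1.8000

Derivation:
Step 0: x=[7.7000] v=[0.0000]
Step 1: x=[6.6714] v=[-3.4286]
Step 2: x=[4.9449] v=[-5.7551]
Step 3: x=[3.0754] v=[-6.2318]
Step 4: x=[1.6638] v=[-4.7054]
Step 5: x=[1.1638] v=[-1.6666]
Step 6: x=[1.7362] v=[1.9079]
First v>=0 after going negative at step 6, time=1.8000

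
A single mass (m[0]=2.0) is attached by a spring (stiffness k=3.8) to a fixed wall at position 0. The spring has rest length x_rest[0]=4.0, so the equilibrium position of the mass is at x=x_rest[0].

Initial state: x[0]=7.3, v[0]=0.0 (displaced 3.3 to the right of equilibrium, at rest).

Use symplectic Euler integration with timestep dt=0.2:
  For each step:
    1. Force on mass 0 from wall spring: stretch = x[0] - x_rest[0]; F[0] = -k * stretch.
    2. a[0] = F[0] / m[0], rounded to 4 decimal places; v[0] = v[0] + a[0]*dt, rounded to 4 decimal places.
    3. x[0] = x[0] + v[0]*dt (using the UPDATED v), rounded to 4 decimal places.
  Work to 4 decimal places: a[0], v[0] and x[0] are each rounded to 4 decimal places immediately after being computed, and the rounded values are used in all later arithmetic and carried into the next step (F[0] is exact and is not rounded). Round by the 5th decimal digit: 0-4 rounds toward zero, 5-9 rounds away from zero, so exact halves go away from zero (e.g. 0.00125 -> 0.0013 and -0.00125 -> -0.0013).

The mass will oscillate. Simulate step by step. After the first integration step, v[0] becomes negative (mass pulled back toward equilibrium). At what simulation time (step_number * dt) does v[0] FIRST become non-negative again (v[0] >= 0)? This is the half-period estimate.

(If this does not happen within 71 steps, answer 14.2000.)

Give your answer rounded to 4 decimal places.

Step 0: x=[7.3000] v=[0.0000]
Step 1: x=[7.0492] v=[-1.2540]
Step 2: x=[6.5667] v=[-2.4127]
Step 3: x=[5.8891] v=[-3.3880]
Step 4: x=[5.0679] v=[-4.1059]
Step 5: x=[4.1656] v=[-4.5117]
Step 6: x=[3.2507] v=[-4.5746]
Step 7: x=[2.3927] v=[-4.2899]
Step 8: x=[1.6569] v=[-3.6791]
Step 9: x=[1.0992] v=[-2.7887]
Step 10: x=[0.7619] v=[-1.6864]
Step 11: x=[0.6707] v=[-0.4559]
Step 12: x=[0.8325] v=[0.8092]
First v>=0 after going negative at step 12, time=2.4000

Answer: 2.4000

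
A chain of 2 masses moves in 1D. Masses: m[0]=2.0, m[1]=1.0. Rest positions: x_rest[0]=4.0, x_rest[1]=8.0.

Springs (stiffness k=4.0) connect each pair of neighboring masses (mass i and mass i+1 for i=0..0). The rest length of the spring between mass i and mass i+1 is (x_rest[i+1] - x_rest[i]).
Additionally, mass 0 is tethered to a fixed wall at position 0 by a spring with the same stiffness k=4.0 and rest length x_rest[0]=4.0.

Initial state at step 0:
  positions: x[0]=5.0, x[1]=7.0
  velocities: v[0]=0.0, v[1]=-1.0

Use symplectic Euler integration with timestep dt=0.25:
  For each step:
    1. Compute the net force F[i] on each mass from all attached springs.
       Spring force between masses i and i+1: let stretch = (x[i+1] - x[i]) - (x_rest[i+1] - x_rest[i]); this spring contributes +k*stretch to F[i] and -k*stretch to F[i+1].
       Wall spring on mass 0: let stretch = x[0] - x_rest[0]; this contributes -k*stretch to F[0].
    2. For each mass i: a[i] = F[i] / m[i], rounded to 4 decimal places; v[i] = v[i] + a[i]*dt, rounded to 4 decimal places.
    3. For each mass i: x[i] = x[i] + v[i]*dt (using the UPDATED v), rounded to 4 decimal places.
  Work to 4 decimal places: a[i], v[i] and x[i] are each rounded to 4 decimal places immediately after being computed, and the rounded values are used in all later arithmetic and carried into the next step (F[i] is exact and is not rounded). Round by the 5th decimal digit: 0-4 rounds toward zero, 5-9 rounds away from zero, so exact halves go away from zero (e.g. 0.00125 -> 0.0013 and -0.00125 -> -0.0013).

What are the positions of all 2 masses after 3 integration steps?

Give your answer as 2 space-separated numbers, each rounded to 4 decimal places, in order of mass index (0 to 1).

Step 0: x=[5.0000 7.0000] v=[0.0000 -1.0000]
Step 1: x=[4.6250 7.2500] v=[-1.5000 1.0000]
Step 2: x=[4.0000 7.8438] v=[-2.5000 2.3750]
Step 3: x=[3.3555 8.4766] v=[-2.5781 2.5312]

Answer: 3.3555 8.4766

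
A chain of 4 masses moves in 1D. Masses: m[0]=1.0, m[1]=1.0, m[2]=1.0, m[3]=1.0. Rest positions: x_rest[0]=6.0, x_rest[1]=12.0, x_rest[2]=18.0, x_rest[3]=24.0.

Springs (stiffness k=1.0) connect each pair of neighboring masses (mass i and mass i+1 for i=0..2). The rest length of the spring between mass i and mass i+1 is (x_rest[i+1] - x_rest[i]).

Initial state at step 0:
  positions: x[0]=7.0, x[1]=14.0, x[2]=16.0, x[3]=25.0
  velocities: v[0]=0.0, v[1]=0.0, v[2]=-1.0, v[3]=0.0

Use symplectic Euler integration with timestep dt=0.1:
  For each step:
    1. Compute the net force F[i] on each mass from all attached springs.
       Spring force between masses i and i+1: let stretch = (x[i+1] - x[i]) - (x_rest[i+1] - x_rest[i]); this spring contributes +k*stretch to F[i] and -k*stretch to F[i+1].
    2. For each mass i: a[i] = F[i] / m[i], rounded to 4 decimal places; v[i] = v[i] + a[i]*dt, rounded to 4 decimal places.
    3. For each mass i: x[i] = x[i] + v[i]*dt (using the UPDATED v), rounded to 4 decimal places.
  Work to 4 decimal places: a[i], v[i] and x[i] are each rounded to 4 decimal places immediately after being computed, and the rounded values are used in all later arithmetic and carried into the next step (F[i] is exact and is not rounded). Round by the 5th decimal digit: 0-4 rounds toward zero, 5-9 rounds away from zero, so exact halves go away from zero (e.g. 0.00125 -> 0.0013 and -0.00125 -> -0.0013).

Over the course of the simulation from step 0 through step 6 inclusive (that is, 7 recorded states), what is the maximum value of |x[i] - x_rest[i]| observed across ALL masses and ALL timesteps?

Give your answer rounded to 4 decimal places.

Step 0: x=[7.0000 14.0000 16.0000 25.0000] v=[0.0000 0.0000 -1.0000 0.0000]
Step 1: x=[7.0100 13.9500 15.9700 24.9700] v=[0.1000 -0.5000 -0.3000 -0.3000]
Step 2: x=[7.0294 13.8508 16.0098 24.9100] v=[0.1940 -0.9920 0.3980 -0.6000]
Step 3: x=[7.0570 13.7050 16.1170 24.8210] v=[0.2761 -1.4582 1.0721 -0.8900]
Step 4: x=[7.0911 13.5168 16.2871 24.7050] v=[0.3409 -1.8818 1.7013 -1.1604]
Step 5: x=[7.1295 13.2921 16.5137 24.5648] v=[0.3835 -2.2473 2.2661 -1.4022]
Step 6: x=[7.1695 13.0380 16.7886 24.4041] v=[0.3998 -2.5414 2.7491 -1.6073]
Max displacement = 2.0300

Answer: 2.0300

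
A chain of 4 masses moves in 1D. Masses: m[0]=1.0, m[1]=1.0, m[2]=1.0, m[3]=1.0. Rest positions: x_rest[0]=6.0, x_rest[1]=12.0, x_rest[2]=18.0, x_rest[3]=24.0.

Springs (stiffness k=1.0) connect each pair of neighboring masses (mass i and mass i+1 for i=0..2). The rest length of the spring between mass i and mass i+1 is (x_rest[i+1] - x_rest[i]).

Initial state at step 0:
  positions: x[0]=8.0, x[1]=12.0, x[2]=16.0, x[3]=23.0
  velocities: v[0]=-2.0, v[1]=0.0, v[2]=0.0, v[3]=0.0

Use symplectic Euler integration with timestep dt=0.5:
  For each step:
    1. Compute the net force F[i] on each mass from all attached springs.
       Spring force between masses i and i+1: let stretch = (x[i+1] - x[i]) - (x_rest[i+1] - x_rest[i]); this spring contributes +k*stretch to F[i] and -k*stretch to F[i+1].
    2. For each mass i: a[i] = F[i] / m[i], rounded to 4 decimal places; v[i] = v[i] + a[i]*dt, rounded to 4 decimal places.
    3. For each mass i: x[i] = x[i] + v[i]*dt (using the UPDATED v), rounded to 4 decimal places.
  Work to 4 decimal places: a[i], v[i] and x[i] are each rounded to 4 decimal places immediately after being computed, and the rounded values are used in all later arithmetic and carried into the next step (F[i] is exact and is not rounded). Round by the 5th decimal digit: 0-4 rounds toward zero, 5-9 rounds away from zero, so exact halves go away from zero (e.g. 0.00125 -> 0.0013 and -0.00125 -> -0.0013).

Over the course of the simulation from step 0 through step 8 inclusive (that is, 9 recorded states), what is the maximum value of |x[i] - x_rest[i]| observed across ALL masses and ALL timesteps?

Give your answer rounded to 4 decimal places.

Answer: 3.8361

Derivation:
Step 0: x=[8.0000 12.0000 16.0000 23.0000] v=[-2.0000 0.0000 0.0000 0.0000]
Step 1: x=[6.5000 12.0000 16.7500 22.7500] v=[-3.0000 0.0000 1.5000 -0.5000]
Step 2: x=[4.8750 11.8125 17.8125 22.5000] v=[-3.2500 -0.3750 2.1250 -0.5000]
Step 3: x=[3.4844 11.3906 18.5469 22.5782] v=[-2.7813 -0.8438 1.4688 0.1563]
Step 4: x=[2.5703 10.7812 18.5001 23.1486] v=[-1.8282 -1.2188 -0.0937 1.1407]
Step 5: x=[2.2089 10.0488 17.6857 24.0569] v=[-0.7228 -1.4648 -1.6289 1.8165]
Step 6: x=[2.3075 9.2657 16.5548 24.8724] v=[0.1972 -1.5663 -2.2618 1.6309]
Step 7: x=[2.6457 8.5653 15.6810 25.1085] v=[0.6763 -1.4009 -1.7476 0.4721]
Step 8: x=[2.9638 8.1639 15.3852 24.4877] v=[0.6361 -0.8029 -0.5917 -1.2417]
Max displacement = 3.8361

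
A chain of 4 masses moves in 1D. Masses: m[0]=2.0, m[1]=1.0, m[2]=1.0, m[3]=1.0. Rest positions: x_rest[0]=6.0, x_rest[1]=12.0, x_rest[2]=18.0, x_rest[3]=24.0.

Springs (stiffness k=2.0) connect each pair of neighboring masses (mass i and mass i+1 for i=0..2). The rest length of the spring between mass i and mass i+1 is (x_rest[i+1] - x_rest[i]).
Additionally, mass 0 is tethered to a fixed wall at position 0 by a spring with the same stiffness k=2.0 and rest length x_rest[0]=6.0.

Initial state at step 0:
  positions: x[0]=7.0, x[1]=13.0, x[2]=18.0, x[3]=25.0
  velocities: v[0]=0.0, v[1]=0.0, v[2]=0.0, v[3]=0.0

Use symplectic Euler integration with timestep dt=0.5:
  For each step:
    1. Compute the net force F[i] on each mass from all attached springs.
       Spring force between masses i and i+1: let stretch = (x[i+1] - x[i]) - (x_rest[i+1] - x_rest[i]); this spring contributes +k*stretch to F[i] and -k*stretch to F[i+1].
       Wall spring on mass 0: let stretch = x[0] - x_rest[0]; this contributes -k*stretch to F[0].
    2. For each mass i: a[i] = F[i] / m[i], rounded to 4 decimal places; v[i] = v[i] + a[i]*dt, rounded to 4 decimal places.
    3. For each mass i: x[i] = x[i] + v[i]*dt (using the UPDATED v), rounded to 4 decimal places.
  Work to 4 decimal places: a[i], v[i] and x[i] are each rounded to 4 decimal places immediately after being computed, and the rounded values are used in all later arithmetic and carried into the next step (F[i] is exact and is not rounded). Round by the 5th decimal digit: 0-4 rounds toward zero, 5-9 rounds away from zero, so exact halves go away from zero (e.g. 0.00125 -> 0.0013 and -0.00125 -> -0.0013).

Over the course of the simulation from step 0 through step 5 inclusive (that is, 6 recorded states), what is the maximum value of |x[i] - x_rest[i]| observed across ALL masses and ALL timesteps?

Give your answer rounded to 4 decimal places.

Step 0: x=[7.0000 13.0000 18.0000 25.0000] v=[0.0000 0.0000 0.0000 0.0000]
Step 1: x=[6.7500 12.5000 19.0000 24.5000] v=[-0.5000 -1.0000 2.0000 -1.0000]
Step 2: x=[6.2500 12.3750 19.5000 24.2500] v=[-1.0000 -0.2500 1.0000 -0.5000]
Step 3: x=[5.7188 12.7500 18.8125 24.6250] v=[-1.0625 0.7500 -1.3750 0.7500]
Step 4: x=[5.5157 12.6407 18.0000 25.0938] v=[-0.4063 -0.2187 -1.6250 0.9375]
Step 5: x=[5.7149 11.6485 18.0548 25.0157] v=[0.3984 -1.9844 0.1095 -0.1563]
Max displacement = 1.5000

Answer: 1.5000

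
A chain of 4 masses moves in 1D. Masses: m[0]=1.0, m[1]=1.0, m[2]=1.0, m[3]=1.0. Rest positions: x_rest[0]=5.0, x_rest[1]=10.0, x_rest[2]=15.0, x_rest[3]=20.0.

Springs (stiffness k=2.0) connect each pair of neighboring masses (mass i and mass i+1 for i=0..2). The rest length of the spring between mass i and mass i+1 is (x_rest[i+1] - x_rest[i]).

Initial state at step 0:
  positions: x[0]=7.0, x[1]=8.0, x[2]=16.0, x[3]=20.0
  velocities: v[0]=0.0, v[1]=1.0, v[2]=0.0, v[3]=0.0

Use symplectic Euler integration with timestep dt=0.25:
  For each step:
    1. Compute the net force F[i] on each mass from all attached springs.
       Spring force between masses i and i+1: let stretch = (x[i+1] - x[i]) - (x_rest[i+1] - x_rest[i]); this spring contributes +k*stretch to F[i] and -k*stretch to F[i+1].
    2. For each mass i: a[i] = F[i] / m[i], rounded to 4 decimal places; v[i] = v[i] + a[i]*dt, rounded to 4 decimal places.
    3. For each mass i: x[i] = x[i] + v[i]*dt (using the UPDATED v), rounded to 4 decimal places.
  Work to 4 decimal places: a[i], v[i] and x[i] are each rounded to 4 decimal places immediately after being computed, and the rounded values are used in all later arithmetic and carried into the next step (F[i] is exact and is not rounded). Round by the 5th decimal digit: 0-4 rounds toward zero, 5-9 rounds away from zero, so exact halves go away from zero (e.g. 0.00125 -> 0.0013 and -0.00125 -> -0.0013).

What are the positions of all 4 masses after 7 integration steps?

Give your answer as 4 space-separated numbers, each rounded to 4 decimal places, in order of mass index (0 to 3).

Answer: 5.3983 10.6106 16.8993 19.8417

Derivation:
Step 0: x=[7.0000 8.0000 16.0000 20.0000] v=[0.0000 1.0000 0.0000 0.0000]
Step 1: x=[6.5000 9.1250 15.5000 20.1250] v=[-2.0000 4.5000 -2.0000 0.5000]
Step 2: x=[5.7031 10.7188 14.7813 20.2969] v=[-3.1875 6.3750 -2.8750 0.6875]
Step 3: x=[4.9082 12.1934 14.2442 20.4043] v=[-3.1797 5.8984 -2.1485 0.4297]
Step 4: x=[4.3989 13.0137 14.2207 20.3667] v=[-2.0371 3.2812 -0.0939 -0.1504]
Step 5: x=[4.3415 12.9080 14.8146 20.1859] v=[-0.2297 -0.4227 2.3756 -0.7234]
Step 6: x=[4.7299 11.9698 15.8416 19.9586] v=[1.5536 -3.7527 4.1080 -0.9091]
Step 7: x=[5.3983 10.6106 16.8993 19.8417] v=[2.6736 -5.4368 4.2306 -0.4676]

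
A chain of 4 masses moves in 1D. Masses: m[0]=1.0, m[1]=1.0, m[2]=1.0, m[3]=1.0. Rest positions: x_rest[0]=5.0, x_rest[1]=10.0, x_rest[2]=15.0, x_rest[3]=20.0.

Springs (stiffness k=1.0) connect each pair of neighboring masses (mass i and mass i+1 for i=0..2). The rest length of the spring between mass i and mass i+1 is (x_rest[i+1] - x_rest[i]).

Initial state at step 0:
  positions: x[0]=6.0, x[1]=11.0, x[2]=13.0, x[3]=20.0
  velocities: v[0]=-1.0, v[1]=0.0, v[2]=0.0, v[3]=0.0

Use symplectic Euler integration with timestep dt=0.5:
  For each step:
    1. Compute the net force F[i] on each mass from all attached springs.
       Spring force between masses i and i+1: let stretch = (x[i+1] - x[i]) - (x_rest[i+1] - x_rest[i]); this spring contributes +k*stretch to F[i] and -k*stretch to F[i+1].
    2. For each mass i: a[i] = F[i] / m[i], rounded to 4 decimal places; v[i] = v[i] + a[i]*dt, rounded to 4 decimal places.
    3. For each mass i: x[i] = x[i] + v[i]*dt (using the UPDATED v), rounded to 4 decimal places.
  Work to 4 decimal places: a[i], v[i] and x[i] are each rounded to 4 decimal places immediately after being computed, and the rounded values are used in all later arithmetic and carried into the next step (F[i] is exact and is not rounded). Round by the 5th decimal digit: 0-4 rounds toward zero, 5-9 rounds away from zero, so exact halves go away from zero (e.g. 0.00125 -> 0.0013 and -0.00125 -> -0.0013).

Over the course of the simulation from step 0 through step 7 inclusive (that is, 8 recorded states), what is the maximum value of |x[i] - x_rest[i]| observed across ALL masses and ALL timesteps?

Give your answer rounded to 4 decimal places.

Step 0: x=[6.0000 11.0000 13.0000 20.0000] v=[-1.0000 0.0000 0.0000 0.0000]
Step 1: x=[5.5000 10.2500 14.2500 19.5000] v=[-1.0000 -1.5000 2.5000 -1.0000]
Step 2: x=[4.9375 9.3125 15.8125 18.9375] v=[-1.1250 -1.8750 3.1250 -1.1250]
Step 3: x=[4.2188 8.9063 16.5313 18.8438] v=[-1.4375 -0.8125 1.4375 -0.1875]
Step 4: x=[3.4219 9.2345 15.9219 19.4220] v=[-1.5938 0.6563 -1.2188 1.1563]
Step 5: x=[2.8282 9.7814 14.5157 20.3752] v=[-1.1875 1.0937 -2.8125 1.9063]
Step 6: x=[2.7228 9.7735 13.3908 21.1135] v=[-0.2109 -0.0158 -2.2499 1.4766]
Step 7: x=[3.1301 8.9073 13.2922 21.1712] v=[0.8145 -1.7325 -0.1972 0.1153]
Max displacement = 2.2772

Answer: 2.2772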